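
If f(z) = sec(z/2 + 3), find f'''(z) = 3*tan(z/2 + 3)^3*sec(z/2 + 3)/4 + 5*tan(z/2 + 3)*sec(z/2 + 3)/8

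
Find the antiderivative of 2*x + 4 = x^2 + 4*x + C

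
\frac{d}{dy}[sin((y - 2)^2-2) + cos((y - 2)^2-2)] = -2*y*sin(y^2 - 4*y + 2) + 2*y*cos(y^2 - 4*y + 2) + 4*sin(y^2 - 4*y + 2) - 4*cos(y^2 - 4*y + 2)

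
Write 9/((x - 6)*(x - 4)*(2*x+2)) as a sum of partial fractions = 9/(70*(x + 1)) - 9/(20*(x - 4)) + 9/(28*(x - 6))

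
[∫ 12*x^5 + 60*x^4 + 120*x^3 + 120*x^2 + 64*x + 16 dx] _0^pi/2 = -4 + 2*(1 + pi/2)^2 + 2*(1 + pi/2)^6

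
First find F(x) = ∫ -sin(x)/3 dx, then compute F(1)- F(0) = -1/3 + cos(1)/3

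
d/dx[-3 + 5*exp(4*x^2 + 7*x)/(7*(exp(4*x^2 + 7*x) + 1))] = (40*x*exp(4*x^2 + 7*x) + 35*exp(4*x^2 + 7*x))/(7*exp(14*x)*exp(8*x^2) + 14*exp(7*x)*exp(4*x^2) + 7)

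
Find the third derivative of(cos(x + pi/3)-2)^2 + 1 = -4*sin(x + pi/3) + 4*cos(2*x + pi/6)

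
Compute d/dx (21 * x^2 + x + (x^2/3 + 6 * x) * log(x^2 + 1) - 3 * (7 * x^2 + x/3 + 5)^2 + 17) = (-1764*x^5 - 126*x^4 + 2*x^3*log(x^2 + 1) - 2898*x^3 + 18*x^2*log(x^2 + 1) - 117*x^2 + 2*x*log(x^2 + 1) - 1136*x + 18*log(x^2 + 1) - 27)/(3*x^2 + 3)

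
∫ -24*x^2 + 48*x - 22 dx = -8*x^3 + 24*x^2 - 22*x + C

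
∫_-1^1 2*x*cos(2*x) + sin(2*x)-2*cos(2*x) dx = -2*sin(2)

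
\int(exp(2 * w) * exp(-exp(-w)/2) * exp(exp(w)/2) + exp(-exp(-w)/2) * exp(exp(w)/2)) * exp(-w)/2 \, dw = exp(sinh(w)) + C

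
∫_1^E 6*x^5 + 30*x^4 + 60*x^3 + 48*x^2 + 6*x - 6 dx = -36 + (-2 + (1 + E)^3)^2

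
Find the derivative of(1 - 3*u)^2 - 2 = 18*u - 6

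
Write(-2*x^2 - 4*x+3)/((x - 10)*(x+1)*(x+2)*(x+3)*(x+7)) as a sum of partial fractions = -67/(2040*(x + 7)) + 3/(104*(x + 3)) + 1/(20*(x + 2)) - 5/(132*(x + 1)) - 79/(9724*(x - 10))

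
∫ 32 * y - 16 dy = 16*y^2 - 16*y + C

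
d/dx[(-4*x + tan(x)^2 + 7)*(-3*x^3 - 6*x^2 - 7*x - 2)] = -6*x^3*sin(x)/cos(x)^3 + 48*x^3 - 12*x^2*sin(x)/cos(x)^3 + 18*x^2 - 9*x^2/cos(x)^2 - 14*x*sin(x)/cos(x)^3 - 16*x - 12*x/cos(x)^2 - 4*sin(x)/cos(x)^3 - 34 - 7/cos(x)^2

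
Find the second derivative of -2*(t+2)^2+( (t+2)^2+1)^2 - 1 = 12*t^2 + 48*t + 48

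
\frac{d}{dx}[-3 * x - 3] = -3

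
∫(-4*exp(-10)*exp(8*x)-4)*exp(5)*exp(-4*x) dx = -2*sinh(4*x - 5) + C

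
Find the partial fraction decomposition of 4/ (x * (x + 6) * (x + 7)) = 4/(7*(x + 7)) - 2/(3*(x + 6)) + 2/(21*x)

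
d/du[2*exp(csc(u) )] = -2*exp(csc(u))*cot(u)*csc(u)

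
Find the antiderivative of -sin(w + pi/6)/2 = cos(w + pi/6)/2 + C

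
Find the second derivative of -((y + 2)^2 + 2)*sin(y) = y^2*sin(y) + 4*y*sin(y) - 4*y*cos(y) + 4*sin(y) - 8*cos(y)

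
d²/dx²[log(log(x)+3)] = (-log(x) - 4)/(x^2*log(x)^2 + 6*x^2*log(x) + 9*x^2)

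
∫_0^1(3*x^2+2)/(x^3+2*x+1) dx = log(4)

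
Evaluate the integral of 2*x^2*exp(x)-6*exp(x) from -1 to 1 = -4*E - 4*exp(-1)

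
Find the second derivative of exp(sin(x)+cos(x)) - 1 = (-sin(2*x) - sqrt(2)*sin(x + pi/4) + 1)*exp(sin(x))*exp(cos(x))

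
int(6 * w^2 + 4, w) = 2*w^3 + 4*w + C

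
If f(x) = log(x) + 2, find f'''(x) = 2/x^3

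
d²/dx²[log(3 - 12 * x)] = -16/(16*x^2 - 8*x + 1)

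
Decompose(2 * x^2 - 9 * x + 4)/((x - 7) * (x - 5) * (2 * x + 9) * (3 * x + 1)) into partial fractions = 39/(1760*(3*x + 1)) - 136/(2185*(2*x + 9)) - 9/(608*(x - 5)) + 39/(1012*(x - 7))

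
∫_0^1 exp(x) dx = -1 + E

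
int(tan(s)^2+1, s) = tan(s) + C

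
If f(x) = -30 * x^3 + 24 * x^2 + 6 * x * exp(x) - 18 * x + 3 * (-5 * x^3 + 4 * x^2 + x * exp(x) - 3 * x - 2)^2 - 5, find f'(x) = 450*x^5 - 30*x^4*exp(x) - 600*x^4 - 96*x^3*exp(x) + 552*x^3 + 6*x^2*exp(2*x) + 54*x^2*exp(x) - 126*x^2 + 6*x*exp(2*x) - 42*x*exp(x) + 6*x - 6*exp(x) + 18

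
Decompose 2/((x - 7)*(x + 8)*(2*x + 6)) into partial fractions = 1/(75*(x + 8)) - 1/(50*(x + 3)) + 1/(150*(x - 7))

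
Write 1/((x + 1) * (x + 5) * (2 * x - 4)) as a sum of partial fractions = 1/(56*(x + 5)) - 1/(24*(x + 1)) + 1/(42*(x - 2))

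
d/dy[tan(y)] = cos(y)^(-2)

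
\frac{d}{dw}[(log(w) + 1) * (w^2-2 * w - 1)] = (2*w^2*log(w) + 3*w^2 - 2*w*log(w) - 4*w - 1)/w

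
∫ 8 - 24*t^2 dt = -8*t^3 + 8*t + C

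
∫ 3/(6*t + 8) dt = log(3*t/4 + 1)/2 + C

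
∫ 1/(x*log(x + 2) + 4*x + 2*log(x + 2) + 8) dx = log(log(x + 2) + 4) + C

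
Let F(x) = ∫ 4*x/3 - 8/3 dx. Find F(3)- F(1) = 0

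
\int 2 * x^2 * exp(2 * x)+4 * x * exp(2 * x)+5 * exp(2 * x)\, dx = (x^2 + x + 2)*exp(2*x) + C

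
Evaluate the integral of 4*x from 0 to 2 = 8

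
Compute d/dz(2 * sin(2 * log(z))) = 4*cos(2*log(z))/z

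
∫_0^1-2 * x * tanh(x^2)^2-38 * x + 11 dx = -9 + tanh(1)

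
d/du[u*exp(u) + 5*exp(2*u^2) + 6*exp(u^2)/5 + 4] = u*exp(u) + 20*u*exp(2*u^2) + 12*u*exp(u^2)/5 + exp(u)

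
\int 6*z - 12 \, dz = 3*z^2 - 12*z + C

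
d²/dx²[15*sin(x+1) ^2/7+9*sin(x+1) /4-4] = -9*sin(x + 1)/4 + 30*cos(2*(x + 1))/7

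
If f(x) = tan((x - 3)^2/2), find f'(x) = x*tan(x^2/2 - 3*x + 9/2)^2 + x - 3*tan(x^2/2 - 3*x + 9/2)^2 - 3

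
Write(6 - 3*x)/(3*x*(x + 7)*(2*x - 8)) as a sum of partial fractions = 9/(154*(x + 7)) - 1/(44*(x - 4)) - 1/(28*x)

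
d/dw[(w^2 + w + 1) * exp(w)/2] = w^2*exp(w)/2 + 3*w*exp(w)/2 + exp(w)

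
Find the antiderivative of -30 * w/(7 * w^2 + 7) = -15*log(w^2 + 1)/7 + C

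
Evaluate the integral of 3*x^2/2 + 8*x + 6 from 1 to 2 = 43/2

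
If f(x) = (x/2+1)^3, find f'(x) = 3*x^2/8 + 3*x/2 + 3/2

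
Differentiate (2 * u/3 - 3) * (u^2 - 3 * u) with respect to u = 2*u^2 - 10*u + 9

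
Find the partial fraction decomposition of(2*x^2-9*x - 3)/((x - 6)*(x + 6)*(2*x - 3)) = 16/(45*(2*x - 3)) + 41/(60*(x + 6)) + 5/(36*(x - 6))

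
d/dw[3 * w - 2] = 3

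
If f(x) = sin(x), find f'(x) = cos(x)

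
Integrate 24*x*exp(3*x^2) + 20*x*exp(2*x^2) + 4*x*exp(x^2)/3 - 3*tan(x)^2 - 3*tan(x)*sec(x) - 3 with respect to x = 4*exp(3*x^2) + 5*exp(2*x^2) + 2*exp(x^2)/3 - 3*tan(x) - 3/cos(x) + C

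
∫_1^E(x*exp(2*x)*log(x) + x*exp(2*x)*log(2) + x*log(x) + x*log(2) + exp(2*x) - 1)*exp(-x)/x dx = -(E - exp(-1))*log(2) + (-exp(-E) + exp(E))*log(2*E)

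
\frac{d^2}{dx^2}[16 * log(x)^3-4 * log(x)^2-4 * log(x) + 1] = (-48*log(x)^2 + 104*log(x) - 4)/x^2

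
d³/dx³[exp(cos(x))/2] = (sin(x) + 6*sin(2*x) + sin(3*x))*exp(cos(x))/8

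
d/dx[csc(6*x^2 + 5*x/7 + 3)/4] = -(6*x + 5/14)*cos(6*x^2 + 5*x/7 + 3)/(1 - cos(2*(6*x^2 + 5*x/7 + 3)))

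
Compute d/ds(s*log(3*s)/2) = log(s)/2 + 1/2 + log(3)/2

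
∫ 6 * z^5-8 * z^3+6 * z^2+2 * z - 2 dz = z^6 - 2*z^4 + 2*z^3 + z^2 - 2*z + C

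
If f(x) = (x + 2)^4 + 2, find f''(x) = 12*x^2 + 48*x + 48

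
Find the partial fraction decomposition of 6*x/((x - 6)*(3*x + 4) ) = 12/(11*(3*x + 4)) + 18/(11*(x - 6))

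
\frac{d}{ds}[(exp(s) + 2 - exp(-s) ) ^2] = (2*exp(4*s) + 4*exp(3*s) + 4*exp(s) - 2)*exp(-2*s)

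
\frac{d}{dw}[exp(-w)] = -exp(-w)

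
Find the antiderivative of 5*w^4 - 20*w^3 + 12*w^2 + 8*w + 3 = w^5 - 5*w^4 + 4*w^3 + 4*w^2 + 3*w + C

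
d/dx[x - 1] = 1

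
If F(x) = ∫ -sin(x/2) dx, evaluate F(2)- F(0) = -2 + 2*cos(1)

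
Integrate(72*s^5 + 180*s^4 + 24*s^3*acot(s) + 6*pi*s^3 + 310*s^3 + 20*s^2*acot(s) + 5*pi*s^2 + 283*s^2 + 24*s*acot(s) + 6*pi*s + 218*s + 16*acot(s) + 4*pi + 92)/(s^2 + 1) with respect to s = -15*s^2 - 25*s + (12*s^2 + 20*s + 4*acot(s) + pi + 28)^2/8 - 5*acot(s) + C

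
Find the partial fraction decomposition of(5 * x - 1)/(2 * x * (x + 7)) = 18/(7*(x + 7)) - 1/(14*x)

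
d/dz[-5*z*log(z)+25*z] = 20 - 5*log(z)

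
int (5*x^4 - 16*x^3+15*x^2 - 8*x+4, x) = x^5 - 4*x^4 + 5*x^3 - 4*x^2 + 4*x + C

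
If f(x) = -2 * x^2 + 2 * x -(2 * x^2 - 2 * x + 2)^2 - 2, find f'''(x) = 48 - 96*x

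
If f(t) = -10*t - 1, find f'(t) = -10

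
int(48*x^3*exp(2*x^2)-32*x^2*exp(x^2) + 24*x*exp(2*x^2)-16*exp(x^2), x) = 4*x*(3*x*exp(x^2) - 4)*exp(x^2) + C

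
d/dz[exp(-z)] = -exp(-z)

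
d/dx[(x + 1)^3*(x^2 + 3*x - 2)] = 5*x^4 + 24*x^3 + 30*x^2 + 8*x - 3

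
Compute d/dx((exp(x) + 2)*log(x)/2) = (x*exp(x)*log(x) + exp(x) + 2)/(2*x)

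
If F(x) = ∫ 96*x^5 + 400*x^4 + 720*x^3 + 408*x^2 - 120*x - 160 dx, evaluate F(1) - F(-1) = 112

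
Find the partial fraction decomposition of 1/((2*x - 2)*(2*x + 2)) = -1/(8*(x + 1)) + 1/(8*(x - 1))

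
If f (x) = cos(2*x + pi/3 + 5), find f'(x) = -2*sin(2*x + pi/3 + 5)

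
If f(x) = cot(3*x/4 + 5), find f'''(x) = -81*cot(3*x/4 + 5)^4/32 - 27*cot(3*x/4 + 5)^2/8 - 27/32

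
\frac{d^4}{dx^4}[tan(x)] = 24*tan(x)^5 + 40*tan(x)^3 + 16*tan(x)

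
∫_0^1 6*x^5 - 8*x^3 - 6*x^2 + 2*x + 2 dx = 0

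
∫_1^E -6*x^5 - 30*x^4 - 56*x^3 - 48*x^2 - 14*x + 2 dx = -(1 + E)^6 + 2*(1 + E)^2 + 40 + (1 + E)^4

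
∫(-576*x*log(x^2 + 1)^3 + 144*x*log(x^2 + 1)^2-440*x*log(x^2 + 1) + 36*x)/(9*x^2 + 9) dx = 2*(-36*log(x^2 + 1)^3 + 12*log(x^2 + 1)^2 - 55*log(x^2 + 1) + 9)*log(x^2 + 1)/9 + C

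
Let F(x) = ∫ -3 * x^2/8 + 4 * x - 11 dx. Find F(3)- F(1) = -37/4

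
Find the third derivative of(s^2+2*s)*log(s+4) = (2*s^2 + 22*s + 72)/(s^3 + 12*s^2 + 48*s + 64)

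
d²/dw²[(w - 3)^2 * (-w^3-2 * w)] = -20*w^3 + 72*w^2 - 66*w + 24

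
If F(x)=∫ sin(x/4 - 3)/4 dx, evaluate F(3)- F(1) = cos(11/4) - cos(9/4)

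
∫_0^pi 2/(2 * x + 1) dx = -log(2) + log(2 + 4*pi)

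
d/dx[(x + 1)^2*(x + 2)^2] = 4*x^3 + 18*x^2 + 26*x + 12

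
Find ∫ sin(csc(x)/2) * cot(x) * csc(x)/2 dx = cos(csc(x)/2) + C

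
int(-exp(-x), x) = exp(-x) + C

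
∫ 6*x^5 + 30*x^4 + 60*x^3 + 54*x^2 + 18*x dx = x^6 + 6*x^5 + 15*x^4 + 18*x^3 + 9*x^2 + C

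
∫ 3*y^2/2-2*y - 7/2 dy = y^3/2 - y^2 - 7*y/2 + C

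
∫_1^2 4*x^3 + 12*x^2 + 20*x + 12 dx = 85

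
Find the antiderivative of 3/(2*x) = 3*log(x)/2 + C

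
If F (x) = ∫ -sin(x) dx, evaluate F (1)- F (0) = -1 + cos(1)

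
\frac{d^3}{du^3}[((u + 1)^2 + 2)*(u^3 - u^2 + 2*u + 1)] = 60*u^2 + 24*u + 18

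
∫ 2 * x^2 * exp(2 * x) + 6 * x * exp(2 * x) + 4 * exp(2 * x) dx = (x + 1)^2*exp(2*x) + C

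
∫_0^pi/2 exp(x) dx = -1 + exp(pi/2)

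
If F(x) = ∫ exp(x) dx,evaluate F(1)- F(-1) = E - exp(-1)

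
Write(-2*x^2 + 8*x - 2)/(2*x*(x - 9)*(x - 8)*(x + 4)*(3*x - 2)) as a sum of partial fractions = 9/(1400*(3*x - 2)) - 11/(2912*(x + 4)) + 1/(64*(x - 8)) - 46/(2925*(x - 9)) + 1/(576*x)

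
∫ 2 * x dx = x^2 + C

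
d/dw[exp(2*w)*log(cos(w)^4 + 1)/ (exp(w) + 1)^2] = (-4*exp(3*w)*sin(w)*cos(w)^3 + 2*exp(2*w)*log(cos(w)^4 + 1)*cos(w)^4 + 2*exp(2*w)*log(cos(w)^4 + 1) - 4*exp(2*w)*sin(w)*cos(w)^3)/((exp(w) + 1)^3*(sin(w)^4 - 2*sin(w)^2 + 2))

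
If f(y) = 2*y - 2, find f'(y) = 2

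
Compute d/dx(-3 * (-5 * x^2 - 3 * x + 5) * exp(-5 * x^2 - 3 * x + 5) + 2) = (-150*x^3 - 135*x^2 + 153*x + 54)*exp(-5*x^2 - 3*x + 5)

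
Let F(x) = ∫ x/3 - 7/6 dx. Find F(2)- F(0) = -5/3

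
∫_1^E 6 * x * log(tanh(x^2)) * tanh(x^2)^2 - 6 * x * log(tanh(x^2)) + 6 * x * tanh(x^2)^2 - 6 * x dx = 3*log(tanh(1))*tanh(1) - 3*log(tanh(exp(2)))*tanh(exp(2))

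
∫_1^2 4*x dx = 6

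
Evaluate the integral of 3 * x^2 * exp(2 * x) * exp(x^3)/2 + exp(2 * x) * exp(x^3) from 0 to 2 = -1/2 + exp(12)/2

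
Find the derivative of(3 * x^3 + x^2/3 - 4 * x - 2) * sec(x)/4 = (3*x^3*sin(x)/(4*cos(x)) + x^2*sin(x)/(12*cos(x)) + 9*x^2/4 - x*sin(x)/cos(x) + x/6 - sin(x)/(2*cos(x)) - 1)/cos(x)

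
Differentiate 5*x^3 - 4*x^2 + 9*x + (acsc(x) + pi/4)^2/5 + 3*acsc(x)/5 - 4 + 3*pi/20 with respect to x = (150*x^4*sqrt(1 - 1/x^2) - 80*x^3*sqrt(1 - 1/x^2) + 90*x^2*sqrt(1 - 1/x^2) - 4*acsc(x) - 6 - pi)/(10*x^2*sqrt(1 - 1/x^2))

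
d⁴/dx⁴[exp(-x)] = exp(-x)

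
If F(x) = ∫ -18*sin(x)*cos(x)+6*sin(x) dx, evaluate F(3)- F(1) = -(-1 + 3*cos(1))^2 + (3*cos(3) - 1)^2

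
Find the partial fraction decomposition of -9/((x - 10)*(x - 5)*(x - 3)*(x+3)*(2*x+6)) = 115/(43264*(x + 3)) + 3/(416*(x + 3)^2) - 1/(112*(x - 3)) + 9/(1280*(x - 5)) - 9/(11830*(x - 10))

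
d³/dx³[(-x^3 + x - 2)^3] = -504*x^6 + 630*x^4 - 720*x^3 - 180*x^2 + 288*x - 66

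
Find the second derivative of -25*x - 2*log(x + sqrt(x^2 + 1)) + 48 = (4*x^3 + 4*x^2*sqrt(x^2 + 1) + 2*x)/(2*x^5 + 2*x^4*sqrt(x^2 + 1) + 4*x^3 + 3*x^2*sqrt(x^2 + 1) + 2*x + sqrt(x^2 + 1))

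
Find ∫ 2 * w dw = w^2 + C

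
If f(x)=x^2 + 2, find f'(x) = 2*x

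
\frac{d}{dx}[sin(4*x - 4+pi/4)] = 4*cos(4*x - 4 + pi/4)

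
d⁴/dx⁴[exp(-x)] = exp(-x)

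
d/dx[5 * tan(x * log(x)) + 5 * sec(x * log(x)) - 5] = 5*(log(x)*sin(x*log(x)) + log(x) + sin(x*log(x)) + 1)/cos(x*log(x))^2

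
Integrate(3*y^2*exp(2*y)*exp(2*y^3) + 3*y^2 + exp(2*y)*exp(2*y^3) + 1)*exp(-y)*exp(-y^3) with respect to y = -exp(-y^3 - y) + exp(y^3 + y) + C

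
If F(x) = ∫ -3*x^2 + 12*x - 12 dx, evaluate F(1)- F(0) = -7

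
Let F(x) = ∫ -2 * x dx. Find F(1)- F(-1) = 0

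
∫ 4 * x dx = 2*x^2 + C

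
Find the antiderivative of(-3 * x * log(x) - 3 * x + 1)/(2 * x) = (1 - 3*x)*log(x)/2 + C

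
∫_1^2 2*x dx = 3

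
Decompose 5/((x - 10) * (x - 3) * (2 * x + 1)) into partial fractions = 20/(147*(2*x + 1)) - 5/(49*(x - 3)) + 5/(147*(x - 10))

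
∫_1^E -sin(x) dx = cos(E) - cos(1)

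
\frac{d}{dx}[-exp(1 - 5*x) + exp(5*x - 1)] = (5*exp(10*x - 2) + 5)*exp(1 - 5*x)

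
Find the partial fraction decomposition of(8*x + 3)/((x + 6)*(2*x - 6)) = 5/(2*(x + 6)) + 3/(2*(x - 3))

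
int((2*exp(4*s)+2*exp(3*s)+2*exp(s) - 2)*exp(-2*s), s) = (exp(2*s) + exp(s) - 1)^2*exp(-2*s) + C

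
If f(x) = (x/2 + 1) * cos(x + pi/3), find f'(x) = -x*sin(x + pi/3)/2 - sin(x + pi/3) + cos(x + pi/3)/2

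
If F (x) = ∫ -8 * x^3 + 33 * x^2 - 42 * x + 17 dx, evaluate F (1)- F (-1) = 56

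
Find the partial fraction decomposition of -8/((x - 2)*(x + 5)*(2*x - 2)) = -2/(21*(x + 5)) + 2/(3*(x - 1)) - 4/(7*(x - 2))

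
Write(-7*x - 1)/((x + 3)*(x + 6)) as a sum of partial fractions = -41/(3*(x + 6)) + 20/(3*(x + 3))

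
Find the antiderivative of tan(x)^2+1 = tan(x) + C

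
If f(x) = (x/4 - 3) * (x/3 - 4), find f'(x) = x/6 - 2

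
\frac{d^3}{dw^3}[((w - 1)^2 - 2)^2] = 24*w - 24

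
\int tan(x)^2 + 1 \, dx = tan(x) + C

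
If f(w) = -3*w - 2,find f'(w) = -3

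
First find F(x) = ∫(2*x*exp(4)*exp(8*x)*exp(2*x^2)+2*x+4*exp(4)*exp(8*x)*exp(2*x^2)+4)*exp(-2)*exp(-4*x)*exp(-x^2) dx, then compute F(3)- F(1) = -exp(7) - exp(-23) + exp(-7) + exp(23)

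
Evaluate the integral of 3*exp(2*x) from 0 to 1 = -3/2 + 3*exp(2)/2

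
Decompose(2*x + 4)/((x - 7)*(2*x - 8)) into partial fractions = -2/(x - 4) + 3/(x - 7)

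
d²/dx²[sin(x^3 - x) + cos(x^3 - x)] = sqrt(2)*(-9*x^4*sin(x^3 - x + pi/4) + 6*x^2*cos(-x^3 + x + pi/4) + 6*x*cos(x^3 - x + pi/4) - sin(x^3 - x + pi/4))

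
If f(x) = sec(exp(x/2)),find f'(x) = exp(x/2)*tan(exp(x/2))*sec(exp(x/2))/2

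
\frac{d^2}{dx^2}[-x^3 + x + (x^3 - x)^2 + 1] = 30*x^4 - 24*x^2 - 6*x + 2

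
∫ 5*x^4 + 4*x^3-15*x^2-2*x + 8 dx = x^5 + x^4 - 5*x^3 - x^2 + 8*x + C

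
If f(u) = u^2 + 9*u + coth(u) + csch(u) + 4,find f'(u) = 2*u + 9 - cosh(u)/sinh(u)^2 - 1/sinh(u)^2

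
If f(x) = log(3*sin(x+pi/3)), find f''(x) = -1/sin(x + pi/3)^2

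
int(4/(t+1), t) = 4*log(t + 1) + C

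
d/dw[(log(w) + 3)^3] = (3*log(w)^2 + 18*log(w) + 27)/w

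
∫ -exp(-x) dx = exp(-x) + C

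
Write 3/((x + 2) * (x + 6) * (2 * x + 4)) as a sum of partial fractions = 3/(32*(x + 6)) - 3/(32*(x + 2)) + 3/(8*(x + 2)^2)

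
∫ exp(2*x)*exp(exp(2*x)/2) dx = exp(exp(2*x)/2) + C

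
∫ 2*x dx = x^2 + C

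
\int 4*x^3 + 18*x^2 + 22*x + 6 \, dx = x^4 + 6*x^3 + 11*x^2 + 6*x + C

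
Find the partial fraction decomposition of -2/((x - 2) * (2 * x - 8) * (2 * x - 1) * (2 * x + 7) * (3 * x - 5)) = -81/(1519*(3*x - 5)) - 1/(5115*(2*x + 7)) + 1/(147*(2*x - 1)) + 1/(66*(x - 2)) - 1/(1470*(x - 4))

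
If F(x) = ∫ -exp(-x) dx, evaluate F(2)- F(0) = -1 + exp(-2)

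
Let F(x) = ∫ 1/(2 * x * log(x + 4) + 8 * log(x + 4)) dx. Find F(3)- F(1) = -log(log(5))/2 + log(log(7))/2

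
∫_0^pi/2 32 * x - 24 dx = -9 + (-3 + 2*pi)^2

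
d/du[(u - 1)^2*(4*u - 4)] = 12*u^2 - 24*u + 12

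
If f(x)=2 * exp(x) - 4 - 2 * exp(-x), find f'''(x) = (2*exp(2*x) + 2)*exp(-x)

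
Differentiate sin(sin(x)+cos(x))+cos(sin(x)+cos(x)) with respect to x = 2*cos(x + pi/4)*cos(sqrt(2)*sin(x + pi/4) + pi/4)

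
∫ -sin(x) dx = cos(x) + C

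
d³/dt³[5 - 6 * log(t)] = -12/t^3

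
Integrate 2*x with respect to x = x^2 + C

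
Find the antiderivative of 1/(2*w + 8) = log(w + 4)/2 + C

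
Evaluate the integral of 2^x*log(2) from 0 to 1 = 1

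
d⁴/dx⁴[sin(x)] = sin(x)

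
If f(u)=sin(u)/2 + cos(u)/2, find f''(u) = -sin(u)/2 - cos(u)/2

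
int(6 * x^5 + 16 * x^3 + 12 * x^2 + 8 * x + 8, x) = x^6 + 4*x^4 + 4*x^3 + 4*x^2 + 8*x + C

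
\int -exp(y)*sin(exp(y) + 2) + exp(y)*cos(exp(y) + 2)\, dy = sqrt(2)*sin(exp(y) + pi/4 + 2) + C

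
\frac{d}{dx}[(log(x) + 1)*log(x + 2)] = (x*log(x) + x*log(x + 2) + x + 2*log(x + 2))/(x^2 + 2*x)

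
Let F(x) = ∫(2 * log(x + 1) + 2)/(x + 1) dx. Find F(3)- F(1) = -(log(2) + 1)^2 + (1 + log(4))^2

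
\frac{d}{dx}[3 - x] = -1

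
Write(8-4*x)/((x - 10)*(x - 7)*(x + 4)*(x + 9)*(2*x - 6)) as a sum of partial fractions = 11/(9120*(x + 9)) - 6/(2695*(x + 4)) - 1/(1176*(x - 3)) + 5/(1056*(x - 7)) - 8/(2793*(x - 10))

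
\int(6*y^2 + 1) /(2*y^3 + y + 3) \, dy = log(2*y^3 + y + 3) + C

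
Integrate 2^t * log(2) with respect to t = 2^t + C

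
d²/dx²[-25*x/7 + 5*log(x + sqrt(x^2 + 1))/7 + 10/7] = (-10*x^3 - 10*x^2*sqrt(x^2 + 1) - 5*x)/(14*x^5 + 14*x^4*sqrt(x^2 + 1) + 28*x^3 + 21*x^2*sqrt(x^2 + 1) + 14*x + 7*sqrt(x^2 + 1))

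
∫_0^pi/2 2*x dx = pi^2/4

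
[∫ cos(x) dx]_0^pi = 0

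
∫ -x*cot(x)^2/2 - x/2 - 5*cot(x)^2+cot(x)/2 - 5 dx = (x/2 + 5)*cot(x) + C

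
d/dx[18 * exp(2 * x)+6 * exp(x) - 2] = 36*exp(2*x) + 6*exp(x)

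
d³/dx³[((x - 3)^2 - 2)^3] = 120*x^3 - 1080*x^2 + 3096*x - 2808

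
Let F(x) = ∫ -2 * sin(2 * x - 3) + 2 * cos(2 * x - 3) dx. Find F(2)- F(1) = 2*sin(1)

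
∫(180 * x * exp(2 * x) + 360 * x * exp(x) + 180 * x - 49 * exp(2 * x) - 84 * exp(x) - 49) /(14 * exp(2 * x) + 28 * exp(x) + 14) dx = ((exp(x) + 1)*(90*x^2 - 49*x + 42)/14 + exp(x))/(exp(x) + 1) + C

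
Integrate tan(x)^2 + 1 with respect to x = tan(x) + C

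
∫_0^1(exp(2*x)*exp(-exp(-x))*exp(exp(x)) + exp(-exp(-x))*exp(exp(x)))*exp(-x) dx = -1 + exp(E - exp(-1))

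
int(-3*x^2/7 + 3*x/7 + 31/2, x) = -x^3/7 + 3*x^2/14 + 31*x/2 + C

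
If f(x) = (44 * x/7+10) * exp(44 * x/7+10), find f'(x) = 1936*x*exp(44*x/7 + 10)/49 + 484*exp(44*x/7 + 10)/7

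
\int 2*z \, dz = z^2 + C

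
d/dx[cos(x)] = -sin(x)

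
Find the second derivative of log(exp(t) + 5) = 5*exp(t)/(exp(2*t) + 10*exp(t) + 25)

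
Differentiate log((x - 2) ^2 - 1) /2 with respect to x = (x - 2)/(x^2 - 4*x + 3)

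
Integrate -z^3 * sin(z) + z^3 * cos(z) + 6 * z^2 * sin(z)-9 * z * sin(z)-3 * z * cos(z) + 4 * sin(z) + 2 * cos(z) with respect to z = sqrt(2)*(z - 1)^3*sin(z + pi/4) + C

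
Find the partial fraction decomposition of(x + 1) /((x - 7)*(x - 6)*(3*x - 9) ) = 1/(9*(x - 3)) - 7/(9*(x - 6)) + 2/(3*(x - 7))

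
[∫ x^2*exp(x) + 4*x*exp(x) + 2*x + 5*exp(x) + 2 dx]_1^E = -6*E - 6 + (1 + exp(E))*(2 + (1 + E)^2)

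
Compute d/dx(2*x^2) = 4*x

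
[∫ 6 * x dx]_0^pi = 3*pi^2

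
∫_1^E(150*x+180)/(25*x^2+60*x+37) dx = -3*log(122) + 3*log(1 + (6 + 5*E)^2)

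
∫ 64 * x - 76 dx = 32*x^2 - 76*x + C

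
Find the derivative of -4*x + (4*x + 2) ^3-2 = 192*x^2 + 192*x + 44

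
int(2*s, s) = s^2 + C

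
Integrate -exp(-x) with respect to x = exp(-x) + C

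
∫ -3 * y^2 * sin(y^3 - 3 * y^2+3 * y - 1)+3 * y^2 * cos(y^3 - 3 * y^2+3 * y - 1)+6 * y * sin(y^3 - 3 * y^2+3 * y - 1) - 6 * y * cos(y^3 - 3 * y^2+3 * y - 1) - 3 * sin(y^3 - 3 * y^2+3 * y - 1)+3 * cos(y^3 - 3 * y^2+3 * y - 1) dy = sin((y - 1)^3) + cos((y - 1)^3) + C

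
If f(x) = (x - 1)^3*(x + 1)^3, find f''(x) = 30*x^4 - 36*x^2 + 6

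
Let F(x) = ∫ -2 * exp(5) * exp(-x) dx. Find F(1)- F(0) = -2*exp(5) + 2*exp(4)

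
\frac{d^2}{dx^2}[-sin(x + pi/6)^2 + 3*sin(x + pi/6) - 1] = sqrt(3)*sin(2*x) - 3*sin(x + pi/6) - cos(2*x)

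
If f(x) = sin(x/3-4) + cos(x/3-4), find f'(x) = sqrt(2)*cos(x/3 - 4 + pi/4)/3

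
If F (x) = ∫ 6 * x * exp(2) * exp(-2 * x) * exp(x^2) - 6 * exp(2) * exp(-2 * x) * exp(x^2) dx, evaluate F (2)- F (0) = 0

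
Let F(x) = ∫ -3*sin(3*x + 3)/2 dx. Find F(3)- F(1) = -cos(6)/2 + cos(12)/2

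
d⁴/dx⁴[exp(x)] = exp(x)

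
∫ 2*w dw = w^2 + C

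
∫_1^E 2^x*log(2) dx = -2 + 2^E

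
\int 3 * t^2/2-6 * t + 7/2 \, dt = t^3/2 - 3*t^2 + 7*t/2 + C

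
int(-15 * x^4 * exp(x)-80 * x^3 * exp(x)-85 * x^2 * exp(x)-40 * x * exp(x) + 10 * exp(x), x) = 5*x*(-3*x^3 - 4*x^2 - 5*x + 2)*exp(x) + C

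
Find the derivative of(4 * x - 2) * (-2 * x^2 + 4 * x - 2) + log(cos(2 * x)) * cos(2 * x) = -24*x^2 + 40*x - 2*log(cos(2*x))*sin(2*x) - 2*sin(2*x) - 16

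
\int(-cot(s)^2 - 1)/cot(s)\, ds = log(3*cot(s)) + C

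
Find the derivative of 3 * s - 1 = 3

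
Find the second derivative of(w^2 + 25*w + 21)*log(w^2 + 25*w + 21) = (2*w^2*log(w^2 + 25*w + 21) + 6*w^2 + 50*w*log(w^2 + 25*w + 21) + 150*w + 42*log(w^2 + 25*w + 21) + 667)/(w^2 + 25*w + 21)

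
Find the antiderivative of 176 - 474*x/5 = -237*x^2/5 + 176*x + C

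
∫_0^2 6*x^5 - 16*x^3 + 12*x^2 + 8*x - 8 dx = 32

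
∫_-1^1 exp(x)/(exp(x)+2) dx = -log(exp(-1) + 2) + log(2 + E)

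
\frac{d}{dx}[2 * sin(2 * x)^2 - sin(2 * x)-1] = 4*sin(4*x) - 2*cos(2*x)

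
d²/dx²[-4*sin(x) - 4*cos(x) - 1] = 4*sin(x) + 4*cos(x)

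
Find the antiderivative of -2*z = -z^2 + C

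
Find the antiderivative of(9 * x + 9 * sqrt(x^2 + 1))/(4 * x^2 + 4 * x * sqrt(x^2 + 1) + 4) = 9*log(x + sqrt(x^2 + 1))/4 + C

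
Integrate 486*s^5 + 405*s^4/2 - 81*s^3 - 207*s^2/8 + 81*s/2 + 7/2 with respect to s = 81*s^6 + 81*s^5/2 - 81*s^4/4 - 69*s^3/8 + 81*s^2/4 + 7*s/2 + C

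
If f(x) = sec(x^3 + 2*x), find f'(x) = 3*x^2*tan(x^3 + 2*x)*sec(x^3 + 2*x) + 2*tan(x^3 + 2*x)*sec(x^3 + 2*x)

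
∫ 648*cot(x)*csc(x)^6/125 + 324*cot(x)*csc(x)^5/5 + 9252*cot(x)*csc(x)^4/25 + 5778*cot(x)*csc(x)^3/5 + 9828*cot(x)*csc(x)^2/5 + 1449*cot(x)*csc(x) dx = -980 - 1449/sin(x) - 4914/(5*sin(x)^2) - 1926/(5*sin(x)^3) - 2313/(25*sin(x)^4) - 324/(25*sin(x)^5) - 108/(125*sin(x)^6) + C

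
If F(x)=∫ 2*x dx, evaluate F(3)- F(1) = 8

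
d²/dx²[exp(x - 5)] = exp(x - 5)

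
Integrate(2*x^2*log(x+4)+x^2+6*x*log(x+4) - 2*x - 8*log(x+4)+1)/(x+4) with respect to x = (x^2 - 2*x + 1)*log(x + 4) + C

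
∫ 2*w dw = w^2 + C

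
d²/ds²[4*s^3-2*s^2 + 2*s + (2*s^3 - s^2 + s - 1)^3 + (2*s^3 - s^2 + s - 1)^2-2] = 576*s^7 - 672*s^6 + 756*s^5 - 630*s^4 + 340*s^3 - 156*s^2 + 66*s - 10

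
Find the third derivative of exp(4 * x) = 64*exp(4*x)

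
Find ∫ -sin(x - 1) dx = cos(x - 1) + C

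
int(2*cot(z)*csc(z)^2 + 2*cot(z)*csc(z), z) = (-csc(z) - 2)*csc(z) + C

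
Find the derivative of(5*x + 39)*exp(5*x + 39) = 25*x*exp(5*x + 39) + 200*exp(5*x + 39)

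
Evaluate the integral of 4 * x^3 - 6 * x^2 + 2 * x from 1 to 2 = 4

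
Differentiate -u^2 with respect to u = -2*u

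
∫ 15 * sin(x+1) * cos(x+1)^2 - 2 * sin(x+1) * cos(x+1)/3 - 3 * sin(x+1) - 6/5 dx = -6*x/5 - 3*cos(x + 1)/4 + cos(2*x + 2)/6 - 5*cos(3*x + 3)/4 + C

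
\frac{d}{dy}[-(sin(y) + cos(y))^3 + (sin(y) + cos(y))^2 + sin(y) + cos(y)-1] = (-6*sqrt(2)*sin(y + pi/4)^2 + 4*sin(y + pi/4) + sqrt(2))*cos(y + pi/4)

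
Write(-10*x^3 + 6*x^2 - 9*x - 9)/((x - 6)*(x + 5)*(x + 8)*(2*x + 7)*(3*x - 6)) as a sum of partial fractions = 8396/(16929*(2*x + 7)) + 5567/(11340*(x + 8)) - 1436/(2079*(x + 5)) + 83/(9240*(x - 2)) - 669/(11704*(x - 6))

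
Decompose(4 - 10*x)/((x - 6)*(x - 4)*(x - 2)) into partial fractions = -2/(x - 2) + 9/(x - 4) - 7/(x - 6)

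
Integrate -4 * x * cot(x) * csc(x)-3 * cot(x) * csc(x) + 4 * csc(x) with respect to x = (4*x + 3)*csc(x) + C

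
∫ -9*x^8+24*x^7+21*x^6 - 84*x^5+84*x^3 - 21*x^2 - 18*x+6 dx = -x^9 + 3*x^8 + 3*x^7 - 14*x^6 + 21*x^4 - 7*x^3 - 9*x^2 + 6*x + C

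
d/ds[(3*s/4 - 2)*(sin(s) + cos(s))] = 3*sqrt(2)*s*cos(s + pi/4)/4 + 11*sin(s)/4 - 5*cos(s)/4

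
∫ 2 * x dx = x^2 + C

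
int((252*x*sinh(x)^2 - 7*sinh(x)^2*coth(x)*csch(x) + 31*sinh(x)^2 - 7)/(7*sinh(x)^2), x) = 18*x^2 + 31*x/7 + coth(x) + csch(x) + C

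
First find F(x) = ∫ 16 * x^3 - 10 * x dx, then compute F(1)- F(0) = -1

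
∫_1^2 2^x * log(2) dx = 2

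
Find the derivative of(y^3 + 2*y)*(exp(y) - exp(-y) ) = (y^3*exp(2*y) + y^3 + 3*y^2*exp(2*y) - 3*y^2 + 2*y*exp(2*y) + 2*y + 2*exp(2*y) - 2)*exp(-y)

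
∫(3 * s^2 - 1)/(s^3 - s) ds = log(s^3 - s) + C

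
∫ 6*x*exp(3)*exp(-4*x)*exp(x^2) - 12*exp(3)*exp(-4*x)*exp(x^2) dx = 3*exp((x - 2)^2 - 1) + C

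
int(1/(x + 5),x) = log(x + 5) + C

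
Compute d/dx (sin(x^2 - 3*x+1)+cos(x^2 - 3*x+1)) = sqrt(2)*(2*x - 3)*cos(x^2 - 3*x + pi/4 + 1)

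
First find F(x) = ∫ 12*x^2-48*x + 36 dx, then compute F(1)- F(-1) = 80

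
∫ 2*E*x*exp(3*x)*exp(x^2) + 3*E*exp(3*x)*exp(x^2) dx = exp(x^2 + 3*x + 1) + C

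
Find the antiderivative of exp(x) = exp(x) + C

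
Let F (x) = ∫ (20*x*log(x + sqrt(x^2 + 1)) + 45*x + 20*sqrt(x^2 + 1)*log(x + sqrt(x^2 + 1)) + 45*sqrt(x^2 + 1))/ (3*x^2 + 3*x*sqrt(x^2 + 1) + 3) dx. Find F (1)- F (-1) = -10*log(-1 + sqrt(2))^2/3 + 10*log(1 + sqrt(2))^2/3 - 15*log(-1 + sqrt(2)) + 15*log(1 + sqrt(2))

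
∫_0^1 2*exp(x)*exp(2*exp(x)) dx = -exp(2) + exp(2*E)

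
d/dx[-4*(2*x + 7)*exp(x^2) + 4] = -16*x^2*exp(x^2) - 56*x*exp(x^2) - 8*exp(x^2)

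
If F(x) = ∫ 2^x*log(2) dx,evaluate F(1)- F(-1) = 3/2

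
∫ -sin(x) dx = cos(x) + C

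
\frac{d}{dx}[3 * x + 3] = 3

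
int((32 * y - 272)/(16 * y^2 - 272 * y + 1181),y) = log(4*(2*y - 17)^2/25 + 1) + C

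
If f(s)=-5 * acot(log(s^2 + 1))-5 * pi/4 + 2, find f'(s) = 10*s/(s^2*log(s^2 + 1)^2 + s^2 + log(s^2 + 1)^2 + 1)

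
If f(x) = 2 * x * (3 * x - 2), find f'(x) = 12*x - 4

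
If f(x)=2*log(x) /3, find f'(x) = 2/(3*x)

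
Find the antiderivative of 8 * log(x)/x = 4*log(x)^2 + C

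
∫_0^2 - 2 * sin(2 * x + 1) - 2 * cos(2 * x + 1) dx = -cos(1) + cos(5) + sin(1) - sin(5)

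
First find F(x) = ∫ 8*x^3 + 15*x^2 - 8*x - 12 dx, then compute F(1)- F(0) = -9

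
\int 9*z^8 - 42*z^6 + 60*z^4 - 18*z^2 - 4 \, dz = z^9 - 6*z^7 + 12*z^5 - 6*z^3 - 4*z + C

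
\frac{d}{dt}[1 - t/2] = -1/2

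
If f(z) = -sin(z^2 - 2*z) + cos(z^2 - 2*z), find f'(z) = -2*z*sin(z*(z - 2)) - 2*z*cos(z*(z - 2)) + 2*sin(z*(z - 2)) + 2*cos(z*(z - 2))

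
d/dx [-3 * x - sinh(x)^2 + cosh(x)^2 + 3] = -3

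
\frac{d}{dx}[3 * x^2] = 6*x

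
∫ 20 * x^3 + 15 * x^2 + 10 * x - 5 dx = 5*x^4 + 5*x^3 + 5*x^2 - 5*x + C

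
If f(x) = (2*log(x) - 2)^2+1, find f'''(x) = (16*log(x) - 40)/x^3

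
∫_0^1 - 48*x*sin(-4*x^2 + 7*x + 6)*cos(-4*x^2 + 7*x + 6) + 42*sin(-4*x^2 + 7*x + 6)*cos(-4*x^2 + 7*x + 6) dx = -3*cos(18)/2 + 3*cos(12)/2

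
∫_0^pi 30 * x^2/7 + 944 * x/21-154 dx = (-4 + 6*pi/7)*(-3 + 5*pi)*(pi/3 + 7) - 84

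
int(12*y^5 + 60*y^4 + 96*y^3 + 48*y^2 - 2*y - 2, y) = 2*y^6 + 12*y^5 + 24*y^4 + 16*y^3 - y^2 - 2*y + C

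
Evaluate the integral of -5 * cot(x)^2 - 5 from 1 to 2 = -5*cot(1) + 5*cot(2)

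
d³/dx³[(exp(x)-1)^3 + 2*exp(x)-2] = 27*exp(3*x) - 24*exp(2*x) + 5*exp(x)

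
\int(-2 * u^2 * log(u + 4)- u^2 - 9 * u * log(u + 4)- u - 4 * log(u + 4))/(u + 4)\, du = -u*(u + 1)*log(u + 4) + C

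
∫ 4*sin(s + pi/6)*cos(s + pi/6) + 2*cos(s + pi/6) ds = 2*(sin(s + pi/6) + 1)*sin(s + pi/6) + C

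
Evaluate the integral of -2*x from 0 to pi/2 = -pi^2/4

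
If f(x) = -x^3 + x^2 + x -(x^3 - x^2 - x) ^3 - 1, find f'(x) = -9*x^8 + 24*x^7 - 30*x^5 + 12*x^3 + 2*x + 1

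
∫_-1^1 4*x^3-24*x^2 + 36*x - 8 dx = -32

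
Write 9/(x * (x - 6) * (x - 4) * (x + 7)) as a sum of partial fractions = -9/(1001*(x + 7)) - 9/(88*(x - 4)) + 3/(52*(x - 6)) + 3/(56*x)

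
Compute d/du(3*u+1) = 3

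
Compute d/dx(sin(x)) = cos(x)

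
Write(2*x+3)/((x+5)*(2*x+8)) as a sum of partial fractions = 7/(2*(x + 5)) - 5/(2*(x + 4))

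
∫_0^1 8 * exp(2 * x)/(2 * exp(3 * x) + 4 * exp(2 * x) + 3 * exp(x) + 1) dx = -4*log(5/4) + 4*log(exp(2)/(1 + E)^2 + 1)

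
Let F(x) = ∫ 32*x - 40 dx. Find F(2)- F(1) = 8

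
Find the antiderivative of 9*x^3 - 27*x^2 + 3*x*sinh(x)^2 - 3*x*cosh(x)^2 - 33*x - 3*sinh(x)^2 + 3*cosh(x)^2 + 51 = 9*x^4/4 - 9*x^3 - 18*x^2 + 54*x + C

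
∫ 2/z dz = 2*log(3*z) + C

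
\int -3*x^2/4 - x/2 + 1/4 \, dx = -x^3/4 - x^2/4 + x/4 + C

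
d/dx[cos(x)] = -sin(x)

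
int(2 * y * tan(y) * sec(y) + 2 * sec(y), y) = 2*y*sec(y) + C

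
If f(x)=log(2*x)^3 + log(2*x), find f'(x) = (3*log(x)^2 + 6*log(2)*log(x) + 1 + 3*log(2)^2)/x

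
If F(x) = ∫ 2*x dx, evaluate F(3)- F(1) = 8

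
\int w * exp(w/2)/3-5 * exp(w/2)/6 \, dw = (2*w - 9)*exp(w/2)/3 + C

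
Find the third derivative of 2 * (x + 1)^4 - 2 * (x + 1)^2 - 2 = 48*x + 48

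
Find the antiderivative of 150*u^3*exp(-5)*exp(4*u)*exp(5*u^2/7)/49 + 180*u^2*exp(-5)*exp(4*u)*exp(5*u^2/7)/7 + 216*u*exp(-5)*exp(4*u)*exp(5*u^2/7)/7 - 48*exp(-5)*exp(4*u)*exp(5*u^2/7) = (15*u^2/7 + 12*u - 15)*exp(5*u^2/7 + 4*u - 5) + C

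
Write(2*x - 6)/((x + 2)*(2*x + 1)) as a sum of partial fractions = -14/(3*(2*x + 1)) + 10/(3*(x + 2))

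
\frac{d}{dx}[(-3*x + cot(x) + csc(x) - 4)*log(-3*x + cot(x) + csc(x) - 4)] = -log(-3*x + cot(x) + csc(x) - 4)*cot(x)^2 - log(-3*x + cot(x) + csc(x) - 4)*cot(x)*csc(x) - 4*log(-3*x + cot(x) + csc(x) - 4) - cot(x)^2 - cot(x)*csc(x) - 4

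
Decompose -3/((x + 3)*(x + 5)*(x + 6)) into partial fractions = -1/(x + 6) + 3/(2*(x + 5)) - 1/(2*(x + 3))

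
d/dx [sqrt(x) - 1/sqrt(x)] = (x + 1)/(2*x^(3/2))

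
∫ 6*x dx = 3*x^2 + C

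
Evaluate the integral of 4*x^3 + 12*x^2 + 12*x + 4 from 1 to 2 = 65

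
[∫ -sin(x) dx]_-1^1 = 0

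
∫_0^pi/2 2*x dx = pi^2/4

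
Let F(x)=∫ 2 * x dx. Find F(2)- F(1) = 3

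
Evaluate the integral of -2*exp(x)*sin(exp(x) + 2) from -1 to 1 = 2*cos(2 + E) - 2*cos(exp(-1) + 2)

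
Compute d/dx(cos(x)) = -sin(x)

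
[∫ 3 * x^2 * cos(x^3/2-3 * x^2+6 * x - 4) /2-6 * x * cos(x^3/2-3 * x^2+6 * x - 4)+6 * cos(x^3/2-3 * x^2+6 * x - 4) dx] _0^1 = sin(4) - sin(1/2)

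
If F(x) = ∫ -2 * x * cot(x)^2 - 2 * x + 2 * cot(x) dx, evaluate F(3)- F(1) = 6*cot(3) - 2*cot(1)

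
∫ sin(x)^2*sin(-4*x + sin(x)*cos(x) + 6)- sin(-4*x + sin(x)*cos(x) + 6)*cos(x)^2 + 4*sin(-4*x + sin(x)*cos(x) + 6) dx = cos(-4*x + sin(2*x)/2 + 6) + C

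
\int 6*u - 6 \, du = 3*u^2 - 6*u + C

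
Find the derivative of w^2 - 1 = 2*w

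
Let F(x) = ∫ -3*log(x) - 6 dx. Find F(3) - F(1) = -9*log(3) - 6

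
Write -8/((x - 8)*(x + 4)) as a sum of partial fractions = 2/(3*(x + 4)) - 2/(3*(x - 8))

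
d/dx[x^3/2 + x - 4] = 3*x^2/2 + 1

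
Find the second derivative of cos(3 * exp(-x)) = (-3*exp(x)*sin(3*exp(-x)) - 9*cos(3*exp(-x)))*exp(-2*x)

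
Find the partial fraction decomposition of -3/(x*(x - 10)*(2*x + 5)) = -12/(125*(2*x + 5)) - 3/(250*(x - 10)) + 3/(50*x)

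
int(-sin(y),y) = cos(y) + C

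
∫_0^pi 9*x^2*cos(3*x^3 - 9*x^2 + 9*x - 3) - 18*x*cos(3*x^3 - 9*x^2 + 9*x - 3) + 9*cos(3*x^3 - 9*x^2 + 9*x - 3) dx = sin(3*(-1 + pi)^3) + sin(3)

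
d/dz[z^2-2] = 2*z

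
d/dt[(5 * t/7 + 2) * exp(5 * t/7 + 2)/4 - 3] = 25*t*exp(5*t/7 + 2)/196 + 15*exp(5*t/7 + 2)/28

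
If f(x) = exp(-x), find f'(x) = -exp(-x)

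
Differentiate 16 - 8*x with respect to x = -8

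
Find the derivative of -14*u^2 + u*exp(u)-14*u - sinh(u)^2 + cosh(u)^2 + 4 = u*exp(u) - 28*u + exp(u) - 14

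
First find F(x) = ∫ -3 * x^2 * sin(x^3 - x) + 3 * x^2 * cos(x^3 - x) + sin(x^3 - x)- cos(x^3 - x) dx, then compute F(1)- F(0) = 0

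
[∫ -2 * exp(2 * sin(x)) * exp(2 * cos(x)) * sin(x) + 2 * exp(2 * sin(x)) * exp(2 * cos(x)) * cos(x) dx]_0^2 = -exp(2) + exp(2*cos(2) + 2*sin(2))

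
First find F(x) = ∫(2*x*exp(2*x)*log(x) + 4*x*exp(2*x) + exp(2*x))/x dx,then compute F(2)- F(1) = -2*exp(2) + (log(2) + 2)*exp(4)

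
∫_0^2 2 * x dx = 4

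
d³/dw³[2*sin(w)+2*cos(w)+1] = 2*sin(w) - 2*cos(w)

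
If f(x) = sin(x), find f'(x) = cos(x)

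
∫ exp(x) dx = exp(x) + C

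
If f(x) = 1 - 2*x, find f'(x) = -2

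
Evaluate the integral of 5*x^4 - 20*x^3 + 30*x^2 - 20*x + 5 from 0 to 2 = 2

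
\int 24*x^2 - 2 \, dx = 8*x^3 - 2*x + C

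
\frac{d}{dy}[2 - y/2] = -1/2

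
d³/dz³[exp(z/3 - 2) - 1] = exp(z/3 - 2)/27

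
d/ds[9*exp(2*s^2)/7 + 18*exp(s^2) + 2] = 36*s*exp(2*s^2)/7 + 36*s*exp(s^2)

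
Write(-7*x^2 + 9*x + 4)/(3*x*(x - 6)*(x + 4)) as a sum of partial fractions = -6/(5*(x + 4)) - 97/(90*(x - 6)) - 1/(18*x)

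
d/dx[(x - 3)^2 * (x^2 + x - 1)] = 4*x^3 - 15*x^2 + 4*x + 15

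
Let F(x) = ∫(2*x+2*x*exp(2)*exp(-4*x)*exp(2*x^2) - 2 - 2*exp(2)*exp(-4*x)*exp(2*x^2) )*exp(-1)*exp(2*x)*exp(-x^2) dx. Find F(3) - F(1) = -exp(-4) + exp(4)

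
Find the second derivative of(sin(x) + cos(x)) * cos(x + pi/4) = -2*sqrt(2)*cos(2*x)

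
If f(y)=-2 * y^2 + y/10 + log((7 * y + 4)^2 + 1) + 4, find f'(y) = (-1960*y^3 - 2191*y^2 + 356*y + 577)/(490*y^2 + 560*y + 170)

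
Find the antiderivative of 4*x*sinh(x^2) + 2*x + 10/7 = x^2 + 10*x/7 + 2*cosh(x^2) + C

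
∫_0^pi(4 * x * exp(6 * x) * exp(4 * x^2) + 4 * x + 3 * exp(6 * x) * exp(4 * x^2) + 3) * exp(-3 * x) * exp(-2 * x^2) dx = -exp(-2*pi^2 - 3*pi) + exp(3*pi + 2*pi^2)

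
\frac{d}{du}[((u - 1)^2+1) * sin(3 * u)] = 3*u^2*cos(3*u) + 2*u*sin(3*u) - 6*u*cos(3*u) - 2*sin(3*u) + 6*cos(3*u)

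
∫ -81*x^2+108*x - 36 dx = -27*x^3 + 54*x^2 - 36*x + C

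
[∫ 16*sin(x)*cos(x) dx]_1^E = -4*cos(2*E) + 4*cos(2)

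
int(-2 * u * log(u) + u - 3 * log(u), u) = -u*(u + 3)*(log(u) - 1) + C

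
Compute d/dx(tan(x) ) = cos(x)^(-2)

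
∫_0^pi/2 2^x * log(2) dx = -1 + 2^(pi/2)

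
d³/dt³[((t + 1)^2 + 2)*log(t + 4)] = (2*t^2 + 22*t + 78)/(t^3 + 12*t^2 + 48*t + 64)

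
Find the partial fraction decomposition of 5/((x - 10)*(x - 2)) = -5/(8*(x - 2)) + 5/(8*(x - 10))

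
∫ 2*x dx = x^2 + C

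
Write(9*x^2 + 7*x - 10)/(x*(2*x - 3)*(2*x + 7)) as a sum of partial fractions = 303/(140*(2*x + 7)) + 83/(60*(2*x - 3)) + 10/(21*x)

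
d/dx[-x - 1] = -1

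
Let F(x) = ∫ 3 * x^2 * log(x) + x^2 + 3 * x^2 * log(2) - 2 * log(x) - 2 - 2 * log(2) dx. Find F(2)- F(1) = 9*log(2)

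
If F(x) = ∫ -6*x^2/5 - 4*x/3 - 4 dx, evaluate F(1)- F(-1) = -44/5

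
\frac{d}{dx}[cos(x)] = -sin(x)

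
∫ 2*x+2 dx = x^2 + 2*x + C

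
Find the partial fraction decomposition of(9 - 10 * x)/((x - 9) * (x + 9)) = -11/(2*(x + 9)) - 9/(2*(x - 9))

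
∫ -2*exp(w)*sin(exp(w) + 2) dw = 2*cos(exp(w) + 2) + C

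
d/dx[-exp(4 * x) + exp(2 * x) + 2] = -4*exp(4*x) + 2*exp(2*x)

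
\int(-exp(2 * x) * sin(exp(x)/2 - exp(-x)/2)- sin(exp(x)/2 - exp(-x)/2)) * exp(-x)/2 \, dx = cos(sinh(x)) + C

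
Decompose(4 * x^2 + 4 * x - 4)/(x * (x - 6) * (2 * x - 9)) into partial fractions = -380/(27*(2*x - 9)) + 82/(9*(x - 6)) - 2/(27*x)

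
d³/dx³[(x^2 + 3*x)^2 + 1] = 24*x + 36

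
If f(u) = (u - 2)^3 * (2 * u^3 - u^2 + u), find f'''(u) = 240*u^3 - 780*u^2 + 744*u - 204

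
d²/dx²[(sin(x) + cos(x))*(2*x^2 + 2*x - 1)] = -2*sqrt(2)*x^2*sin(x + pi/4) - 10*x*sin(x) + 6*x*cos(x) + sin(x) + 9*cos(x)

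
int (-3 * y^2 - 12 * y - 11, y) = -y^3 - 6*y^2 - 11*y + C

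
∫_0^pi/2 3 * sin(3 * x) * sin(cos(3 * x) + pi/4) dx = -cos(pi/4 + 1) + sqrt(2)/2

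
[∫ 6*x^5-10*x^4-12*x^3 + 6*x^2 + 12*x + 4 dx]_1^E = -9 + (-exp(2) - 2*E - 1 + exp(3))^2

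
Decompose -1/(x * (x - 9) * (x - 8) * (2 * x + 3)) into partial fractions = 8/(1197*(2*x + 3)) + 1/(152*(x - 8)) - 1/(189*(x - 9)) - 1/(216*x)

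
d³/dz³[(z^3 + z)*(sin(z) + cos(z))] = sqrt(2)*(-z^3*cos(z + pi/4) - 9*z^2*sin(z + pi/4) + 17*z*cos(z + pi/4) + 3*sin(z + pi/4))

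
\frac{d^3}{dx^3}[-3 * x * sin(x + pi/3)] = 3*x*cos(x + pi/3) + 9*sin(x + pi/3)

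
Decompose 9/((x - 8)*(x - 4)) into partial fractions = -9/(4*(x - 4)) + 9/(4*(x - 8))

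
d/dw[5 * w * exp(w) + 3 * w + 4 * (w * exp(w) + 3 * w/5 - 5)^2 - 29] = 8*w^2*exp(2*w) + 24*w^2*exp(w)/5 + 8*w*exp(2*w) - 127*w*exp(w)/5 + 72*w/25 - 35*exp(w) - 21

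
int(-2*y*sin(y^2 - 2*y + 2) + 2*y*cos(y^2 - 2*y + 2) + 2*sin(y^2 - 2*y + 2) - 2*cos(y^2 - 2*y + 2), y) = sin((y - 1)^2 + 1) + cos((y - 1)^2 + 1) + C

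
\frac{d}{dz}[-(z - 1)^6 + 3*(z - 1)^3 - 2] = -6*z^5 + 30*z^4 - 60*z^3 + 69*z^2 - 48*z + 15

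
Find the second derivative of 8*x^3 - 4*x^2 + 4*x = 48*x - 8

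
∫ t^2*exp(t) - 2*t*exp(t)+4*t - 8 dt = (t - 2)^2*(exp(t) + 2) + C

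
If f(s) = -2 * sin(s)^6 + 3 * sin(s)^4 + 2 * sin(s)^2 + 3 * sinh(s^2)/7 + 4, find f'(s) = 6*s*cosh(s^2)/7 - 3*(cos(2*s) - 1)^2*sin(2*s)/2 + 5*sin(2*s) - 3*sin(4*s)/2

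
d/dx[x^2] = 2*x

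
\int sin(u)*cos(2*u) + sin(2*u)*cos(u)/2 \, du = sin(u)*sin(2*u)/2 + C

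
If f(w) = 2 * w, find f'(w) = 2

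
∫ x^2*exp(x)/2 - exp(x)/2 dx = (x^2 - 2*x + 1)*exp(x)/2 + C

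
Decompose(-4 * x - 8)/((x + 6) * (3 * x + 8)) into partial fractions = 4/(5*(3*x + 8)) - 8/(5*(x + 6))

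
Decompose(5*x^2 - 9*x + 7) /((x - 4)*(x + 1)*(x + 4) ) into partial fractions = 41/(8*(x + 4)) - 7/(5*(x + 1)) + 51/(40*(x - 4))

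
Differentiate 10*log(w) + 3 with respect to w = 10/w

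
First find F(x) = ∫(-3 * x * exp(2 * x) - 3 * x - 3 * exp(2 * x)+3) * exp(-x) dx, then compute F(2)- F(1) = -6*exp(2) - 3*exp(-1) + 6*exp(-2) + 3*E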